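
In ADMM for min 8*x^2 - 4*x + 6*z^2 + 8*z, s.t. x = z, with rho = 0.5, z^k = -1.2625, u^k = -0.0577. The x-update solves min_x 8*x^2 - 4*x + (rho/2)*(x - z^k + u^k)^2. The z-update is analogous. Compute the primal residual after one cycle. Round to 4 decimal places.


ADMM iteration with rho = 0.5, z^k = -1.2625, u^k = -0.0577
Step 1: x-update.
Minimize 8*x^2 - 4*x + (0.5/2)*(x + 1.2625 - 0.0577)^2
FOC: (2*8 + 0.5)*x = 4 + 0.5*(-1.2625 + 0.0577)
x^{k+1} = 0.2059
Step 2: z-update.
Minimize 6*z^2 + 8*z + (0.5/2)*(0.2059 - z - 0.0577)^2
FOC: (2*6 + 0.5)*z = -8 + 0.5*(0.2059 - 0.0577)
z^{k+1} = -0.6341
Step 3: u-update.
u^{k+1} = -0.0577 + 0.2059 + 0.6341 = 0.7823
Step 4: Primal residual = |0.2059 + 0.6341| = 0.84


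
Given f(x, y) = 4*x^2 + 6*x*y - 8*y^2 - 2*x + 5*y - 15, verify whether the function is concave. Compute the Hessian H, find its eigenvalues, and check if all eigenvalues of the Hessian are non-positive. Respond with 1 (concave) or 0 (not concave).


The Hessian of f(x,y) = 4*x^2 + 6*x*y - 8*y^2 - 2*x + 5*y - 15 is:
H = [[8, 6], [6, -16]]
Trace = 8 - 16 = -8
Determinant = 8*-16 - (6)^2 = -164
Discriminant = (-8)^2 - 4*-164 = 720.0
Eigenvalues: lambda_1 = -17.4164, lambda_2 = 9.4164
The function is not concave.

0


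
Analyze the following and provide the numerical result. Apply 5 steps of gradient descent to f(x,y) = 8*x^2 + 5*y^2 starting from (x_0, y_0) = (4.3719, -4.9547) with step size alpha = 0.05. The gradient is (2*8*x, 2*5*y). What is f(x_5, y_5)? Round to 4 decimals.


Gradient descent on f(x,y) = 8*x^2 + 5*y^2.
Starting point: (4.3719, -4.9547), alpha = 0.05
Step 1: grad_x = 2*8*4.3719 = 69.9504, grad_y = 2*5*-4.9547 = -49.547
  x_1 = 4.3719 - 0.05*69.9504 = 0.8744
  y_1 = -4.9547 - 0.05*-49.547 = -2.4774
Step 2: grad_x = 2*8*0.8744 = 13.9901, grad_y = 2*5*-2.4774 = -24.7735
  x_2 = 0.8744 - 0.05*13.9901 = 0.1749
  y_2 = -2.4774 - 0.05*-24.7735 = -1.2387
Step 3: grad_x = 2*8*0.1749 = 2.798, grad_y = 2*5*-1.2387 = -12.3868
  x_3 = 0.1749 - 0.05*2.798 = 0.035
  y_3 = -1.2387 - 0.05*-12.3868 = -0.6193
Step 4: grad_x = 2*8*0.035 = 0.5596, grad_y = 2*5*-0.6193 = -6.1934
  x_4 = 0.035 - 0.05*0.5596 = 0.007
  y_4 = -0.6193 - 0.05*-6.1934 = -0.3097
Step 5: grad_x = 2*8*0.007 = 0.1119, grad_y = 2*5*-0.3097 = -3.0967
  x_5 = 0.007 - 0.05*0.1119 = 0.0014
  y_5 = -0.3097 - 0.05*-3.0967 = -0.1548
f(0.0014, -0.1548) = 8*0.0014^2 + 5*(-0.1548)^2 = 0.1199


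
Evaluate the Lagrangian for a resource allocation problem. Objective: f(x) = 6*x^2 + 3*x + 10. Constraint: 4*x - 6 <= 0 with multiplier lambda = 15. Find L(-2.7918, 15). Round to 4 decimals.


Step 1: Evaluate f(x).
f(-2.7918) = 6*(-2.7918)^2 + 3*(-2.7918) + 10 = 48.3895
Step 2: Evaluate g(x).
g(-2.7918) = 4*-2.7918 - 6 = -17.1672
Step 3: Compute Lagrangian.
L = 48.3895 + 15*-17.1672 = -209.1185


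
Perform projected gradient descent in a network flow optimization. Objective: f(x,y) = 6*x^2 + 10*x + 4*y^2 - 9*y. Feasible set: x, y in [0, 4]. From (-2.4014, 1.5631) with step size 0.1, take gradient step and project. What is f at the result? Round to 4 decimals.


Step 1: Compute gradient at (-2.4014, 1.5631).
grad_x = 2*6*-2.4014 + 10 = -18.8168
grad_y = 2*4*1.5631 - 9 = 3.5048
Step 2: Gradient step.
x_raw = -2.4014 - 0.1*-18.8168 = -0.5197
y_raw = 1.5631 - 0.1*3.5048 = 1.2126
Step 3: Project onto [0, 4].
x_proj = clip(-0.5197) = 0.0
y_proj = clip(1.2126) = 1.2126
Step 4: Evaluate f.
f(0.0, 1.2126) = -5.0318


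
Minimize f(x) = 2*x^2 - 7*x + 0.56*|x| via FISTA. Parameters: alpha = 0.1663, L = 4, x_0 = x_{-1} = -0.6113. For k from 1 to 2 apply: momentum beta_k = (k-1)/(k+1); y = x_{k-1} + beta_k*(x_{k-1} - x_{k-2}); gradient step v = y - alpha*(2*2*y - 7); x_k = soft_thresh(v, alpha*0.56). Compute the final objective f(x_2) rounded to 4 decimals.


FISTA on f(x) = 2*x^2 - 7*x + 0.56*|x|
L = 4, alpha = 0.1663
Iteration 1: beta = 0.0, y = -0.6113 + 0.0*(-0.6113 + 0.6113) = -0.6113
  grad(y) = -9.4452, v = y - alpha*grad = 0.9594
  prox(v) = soft_thresh(0.9594, 0.0931) = 0.8663
Iteration 2: beta = 0.3333, y = 0.8663 + 0.3333*(0.8663 + 0.6113) = 1.3588
  grad(y) = -1.5646, v = y - alpha*grad = 1.619
  prox(v) = soft_thresh(1.619, 0.0931) = 1.5259
f(x_2) = 2*1.5259^2 - 7*1.5259 + 0.56*|1.5259| = -5.1701


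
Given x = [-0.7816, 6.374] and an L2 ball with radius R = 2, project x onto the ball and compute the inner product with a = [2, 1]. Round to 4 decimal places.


Step 1: Compute ||x|| (intermediates to 6 decimals).
||x|| = sqrt((-0.7816)^2 + 6.374^2) = 6.421742
Step 2: Project.
Since ||x|| > R, scale = R/||x|| = 2/6.421742 = 0.311442, proj(x) = scale * x
proj(x) = [-0.243423, 1.985131]
Step 3: Dot product.
a^T * proj(x) = 2*(-0.243423) + 1*1.985131 = 1.4983


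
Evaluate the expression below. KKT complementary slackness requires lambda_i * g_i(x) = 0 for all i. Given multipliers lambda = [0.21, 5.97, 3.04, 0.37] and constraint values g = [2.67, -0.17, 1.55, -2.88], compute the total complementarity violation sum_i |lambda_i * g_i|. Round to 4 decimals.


KKT complementary slackness check:
lambda_1 * g_1 = 0.21 * 2.67 = 0.5607
lambda_2 * g_2 = 5.97 * -0.17 = -1.0149
lambda_3 * g_3 = 3.04 * 1.55 = 4.712
lambda_4 * g_4 = 0.37 * -2.88 = -1.0656
Total violation = 0.5607 + 1.0149 + 4.712 + 1.0656 = 7.3532


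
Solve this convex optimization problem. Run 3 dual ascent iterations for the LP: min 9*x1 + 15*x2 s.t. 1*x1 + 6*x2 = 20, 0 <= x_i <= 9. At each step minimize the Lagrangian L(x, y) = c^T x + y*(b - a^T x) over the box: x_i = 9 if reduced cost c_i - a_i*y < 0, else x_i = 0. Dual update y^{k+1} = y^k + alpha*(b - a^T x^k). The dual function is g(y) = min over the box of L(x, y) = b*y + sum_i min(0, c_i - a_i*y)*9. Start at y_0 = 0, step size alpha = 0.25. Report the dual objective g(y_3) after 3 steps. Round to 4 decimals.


Dual ascent for LP: min 9*x1 + 15*x2, 1*x1 + 6*x2 = 20, 0 <= x_i <= 9
Step 1: y^k = 0.0, reduced costs: (9.0, 15.0)
  x^k = (0.0, 0.0), subgradient = b - a^T x = 20.0
  y^{k+1} = 0.0 + 0.25*20.0 = 5.0
Step 2: y^k = 5.0, reduced costs: (4.0, -15.0)
  x^k = (0.0, 9.0), subgradient = b - a^T x = -34.0
  y^{k+1} = 5.0 + 0.25*-34.0 = -3.5
Step 3: y^k = -3.5, reduced costs: (12.5, 36.0)
  x^k = (0.0, 0.0), subgradient = b - a^T x = 20.0
  y^{k+1} = -3.5 + 0.25*20.0 = 1.5
Dual objective at y_3 = 1.5: reduced costs (7.5, 6.0), box minimizer x = (0.0, 0.0)
g(y_3) = b*y + (c1 - a1*y)*x1 + (c2 - a2*y)*x2 = 20*1.5 + 7.5*0.0 + 6.0*0.0 = 30.0 + 0.0 + 0.0 = 30.0


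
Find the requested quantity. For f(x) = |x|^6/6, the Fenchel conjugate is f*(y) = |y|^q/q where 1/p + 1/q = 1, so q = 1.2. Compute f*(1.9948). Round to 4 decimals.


The conjugate exponent q satisfies 1/p + 1/q = 1.
p = 6, so q = 6/(6 - 1) = 1.2
|y|^q = 1.9948^1.2 = 2.2902
f*(1.9948) = 2.2902 / 1.2 = 1.9085


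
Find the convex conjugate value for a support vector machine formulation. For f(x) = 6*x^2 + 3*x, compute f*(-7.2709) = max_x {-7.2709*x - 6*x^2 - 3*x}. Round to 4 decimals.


f*(y) = sup_x {y*x - a*x^2 - b*x} = sup_x {(y-b)*x - a*x^2}
FOC: (y - b) - 2a*x = 0 => x* = (y - b)/(2a)
x* = (-7.2709 - 3)/(2*6) = -0.8559
f*(-7.2709) = (y-b)^2/(4a) = (-7.2709 - 3)^2/(4*6)
= 105.4914/24 = 4.3955


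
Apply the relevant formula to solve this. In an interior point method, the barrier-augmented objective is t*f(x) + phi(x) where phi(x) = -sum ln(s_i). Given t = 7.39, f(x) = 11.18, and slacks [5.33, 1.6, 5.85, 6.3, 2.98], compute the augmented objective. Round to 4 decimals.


Step 1: Compute log-barrier.
ln values: [1.6734, 0.47, 1.7664, 1.8405, 1.0919]
phi = -(1.6734 + 0.47 + 1.7664 + 1.8405 + 1.0919) = -6.8423
Step 2: Compute augmented objective.
t*f(x) = 7.39*11.18 = 82.6202
Total = 82.6202 - 6.8423 = 75.7779


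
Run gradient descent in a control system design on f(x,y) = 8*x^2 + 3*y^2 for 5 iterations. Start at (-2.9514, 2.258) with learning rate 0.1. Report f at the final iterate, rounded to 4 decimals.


Gradient descent on f(x,y) = 8*x^2 + 3*y^2.
Starting point: (-2.9514, 2.258), alpha = 0.1
Step 1: grad_x = 2*8*-2.9514 = -47.2224, grad_y = 2*3*2.258 = 13.548
  x_1 = -2.9514 - 0.1*-47.2224 = 1.7708
  y_1 = 2.258 - 0.1*13.548 = 0.9032
Step 2: grad_x = 2*8*1.7708 = 28.3334, grad_y = 2*3*0.9032 = 5.4192
  x_2 = 1.7708 - 0.1*28.3334 = -1.0625
  y_2 = 0.9032 - 0.1*5.4192 = 0.3613
Step 3: grad_x = 2*8*-1.0625 = -17.0001, grad_y = 2*3*0.3613 = 2.1677
  x_3 = -1.0625 - 0.1*-17.0001 = 0.6375
  y_3 = 0.3613 - 0.1*2.1677 = 0.1445
Step 4: grad_x = 2*8*0.6375 = 10.2, grad_y = 2*3*0.1445 = 0.8671
  x_4 = 0.6375 - 0.1*10.2 = -0.3825
  y_4 = 0.1445 - 0.1*0.8671 = 0.0578
Step 5: grad_x = 2*8*-0.3825 = -6.12, grad_y = 2*3*0.0578 = 0.3468
  x_5 = -0.3825 - 0.1*-6.12 = 0.2295
  y_5 = 0.0578 - 0.1*0.3468 = 0.0231
f(0.2295, 0.0231) = 8*0.2295^2 + 3*0.0231^2 = 0.423


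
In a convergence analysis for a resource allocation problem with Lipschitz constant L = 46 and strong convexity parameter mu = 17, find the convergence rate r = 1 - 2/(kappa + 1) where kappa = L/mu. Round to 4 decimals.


Step 1: Compute the condition number.
kappa = L/mu = 46/17 = 2.7059
Step 2: Compute the convergence rate.
r = 1 - 2/(kappa + 1) = 1 - 2*mu/(L + mu) = (L - mu)/(L + mu) = 29/63 = 0.4603


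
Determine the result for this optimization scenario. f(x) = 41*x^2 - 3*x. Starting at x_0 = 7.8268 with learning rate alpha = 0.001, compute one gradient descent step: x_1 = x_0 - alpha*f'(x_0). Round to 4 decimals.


We compute the gradient at x_0 and apply the update.
f'(x) = 82*x - 3
f'(7.8268) = 82*7.8268 - 3 = 638.7976
x_1 = 7.8268 - 0.001*638.7976 = 7.188


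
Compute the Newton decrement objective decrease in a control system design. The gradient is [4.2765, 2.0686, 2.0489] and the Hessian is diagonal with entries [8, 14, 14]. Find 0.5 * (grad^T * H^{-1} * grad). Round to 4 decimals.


Step 1: H is diagonal, so H^(-1) * g = [0.5346, 0.1478, 0.1464].
Step 2: g^T H^(-1) g = sum_i g_i^2 / H_ii
  = (4.2765)^2/8 + (2.0686)^2/14 + (2.0489)^2/14
  = 2.2861 + 0.3057 + 0.2999 = 2.8916
Step 3: Objective decrease = 0.5 * g^T H^(-1) g = 1.4458


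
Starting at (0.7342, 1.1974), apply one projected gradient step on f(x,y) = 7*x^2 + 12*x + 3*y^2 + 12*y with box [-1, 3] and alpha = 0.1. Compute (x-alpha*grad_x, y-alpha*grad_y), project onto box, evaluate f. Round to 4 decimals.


Step 1: Compute gradient at (0.7342, 1.1974).
grad_x = 2*7*0.7342 + 12 = 22.2788
grad_y = 2*3*1.1974 + 12 = 19.1844
Step 2: Gradient step.
x_raw = 0.7342 - 0.1*22.2788 = -1.4937
y_raw = 1.1974 - 0.1*19.1844 = -0.721
Step 3: Project onto [-1, 3].
x_proj = clip(-1.4937) = -1.0
y_proj = clip(-0.721) = -0.721
Step 4: Evaluate f.
f(-1.0, -0.721) = -12.0928


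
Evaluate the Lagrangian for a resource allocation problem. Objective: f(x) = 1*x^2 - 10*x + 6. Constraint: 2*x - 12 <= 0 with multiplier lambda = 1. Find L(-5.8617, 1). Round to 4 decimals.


Step 1: Evaluate f(x).
f(-5.8617) = 1*(-5.8617)^2 - 10*(-5.8617) + 6 = 98.9765
Step 2: Evaluate g(x).
g(-5.8617) = 2*-5.8617 - 12 = -23.7234
Step 3: Compute Lagrangian.
L = 98.9765 + 1*-23.7234 = 75.2531


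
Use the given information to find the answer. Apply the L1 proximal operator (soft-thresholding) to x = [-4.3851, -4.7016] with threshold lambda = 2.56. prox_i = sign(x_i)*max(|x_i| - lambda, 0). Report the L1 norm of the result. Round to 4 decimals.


Soft-thresholding with lambda = 2.56:
prox(-4.3851) = sign(-4.3851)*max(|-4.3851| - 2.56, 0) = -1.8251
prox(-4.7016) = sign(-4.7016)*max(|-4.7016| - 2.56, 0) = -2.1416
prox(x) = [-1.8251, -2.1416]
||prox(x)||_1 = 1.8251 + 2.1416 = 3.9667


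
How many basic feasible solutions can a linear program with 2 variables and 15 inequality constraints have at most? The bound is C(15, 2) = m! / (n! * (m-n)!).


Each vertex corresponds to some choice of n active constraints out of m, so the number of vertices is at most C(m, n) = m! / (n!(m-n)!).
m = 15, n = 2
Numerator: 15 * 14
Denominator: 2! = 2
C(15, 2) = 105


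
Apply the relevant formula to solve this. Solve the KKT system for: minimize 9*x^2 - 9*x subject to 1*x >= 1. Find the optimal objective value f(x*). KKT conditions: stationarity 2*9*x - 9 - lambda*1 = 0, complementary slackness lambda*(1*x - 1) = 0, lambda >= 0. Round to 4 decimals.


Step 1: Try lambda = 0 (constraint inactive).
x_unc = 9/(2*9) = 0.5
Check: 1*0.5 = 0.5 < 1 -- violated!
Step 2: Constraint must be active: 1*x = 1
x* = 1/1 = 1.0
lambda = (2*9*1.0 - 9)/1 = 9.0
Step 3: Compute optimal value.
f(x*) = 9*1.0^2 - 9*1.0 = 0.0


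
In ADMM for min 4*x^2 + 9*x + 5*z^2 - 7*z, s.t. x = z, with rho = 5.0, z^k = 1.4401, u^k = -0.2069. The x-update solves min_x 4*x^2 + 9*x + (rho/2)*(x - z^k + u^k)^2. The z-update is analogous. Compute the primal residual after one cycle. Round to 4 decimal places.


ADMM iteration with rho = 5.0, z^k = 1.4401, u^k = -0.2069
Step 1: x-update.
Minimize 4*x^2 + 9*x + (5.0/2)*(x - 1.4401 - 0.2069)^2
FOC: (2*4 + 5.0)*x = -9 + 5.0*(1.4401 + 0.2069)
x^{k+1} = -0.0588
Step 2: z-update.
Minimize 5*z^2 - 7*z + (5.0/2)*(-0.0588 - z - 0.2069)^2
FOC: (2*5 + 5.0)*z = 7 + 5.0*(-0.0588 - 0.2069)
z^{k+1} = 0.3781
Step 3: u-update.
u^{k+1} = -0.2069 - 0.0588 - 0.3781 = -0.6438
Step 4: Primal residual = |-0.0588 - 0.3781| = 0.4369


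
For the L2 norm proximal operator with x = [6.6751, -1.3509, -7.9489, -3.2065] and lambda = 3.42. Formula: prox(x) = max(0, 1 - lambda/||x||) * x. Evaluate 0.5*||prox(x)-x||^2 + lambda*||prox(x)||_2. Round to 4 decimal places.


Step 1: Compute ||x||.
||x|| = 10.9475
Step 2: Compute scaling factor.
scale = max(0, 1 - 3.42/10.9475) = 0.6876
Step 3: prox(x) = [4.5898, -0.9289, -5.4657, -2.2048]
||prox(x)|| = 7.5275
Step 4: Proximal objective.
0.5*||prox-x||^2 = 5.8482
lambda*||prox|| = 25.7441
Total = 31.5924


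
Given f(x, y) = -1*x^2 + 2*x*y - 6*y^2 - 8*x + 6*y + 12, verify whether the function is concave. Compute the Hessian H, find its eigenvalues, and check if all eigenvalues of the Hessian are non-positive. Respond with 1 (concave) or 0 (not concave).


The Hessian of f(x,y) = -1*x^2 + 2*x*y - 6*y^2 - 8*x + 6*y + 12 is:
H = [[-2, 2], [2, -12]]
Trace = -2 - 12 = -14
Determinant = -2*-12 - (2)^2 = 20
Discriminant = (-14)^2 - 4*20 = 116.0
Eigenvalues: lambda_1 = -12.3852, lambda_2 = -1.6148
The function is concave.

1


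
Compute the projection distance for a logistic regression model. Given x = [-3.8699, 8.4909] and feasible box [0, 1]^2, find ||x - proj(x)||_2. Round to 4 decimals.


Project each component onto [0, 1].
clip(-3.8699) = 0.0, clip(8.4909) = 1.0
Projection = [0.0, 1.0]
Squared diffs: [14.9761, 56.1136]
Distance = sqrt(71.0897) = 8.4315


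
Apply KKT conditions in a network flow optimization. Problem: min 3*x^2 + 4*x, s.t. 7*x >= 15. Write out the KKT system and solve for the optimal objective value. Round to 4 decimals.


Step 1: Try lambda = 0 (constraint inactive).
x_unc = -4/(2*3) = -0.6667
Check: 7*-0.6667 = -4.6669 < 15 -- violated!
Step 2: Constraint must be active: 7*x = 15
x* = 15/7 = 2.1429 (rounded; the exact value 15/7 is used below)
lambda = (2*3*(15/7) + 4)/7 = 2.4082
Step 3: Compute optimal value.
f(x*) = 3*(15/7)^2 + 4*(15/7) = 22.3469


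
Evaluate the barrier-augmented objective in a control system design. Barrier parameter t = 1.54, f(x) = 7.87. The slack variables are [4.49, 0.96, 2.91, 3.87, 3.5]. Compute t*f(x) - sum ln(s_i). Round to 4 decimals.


Step 1: Compute log-barrier.
ln values: [1.5019, -0.0408, 1.0682, 1.3533, 1.2528]
phi = -(1.5019 - 0.0408 + 1.0682 + 1.3533 + 1.2528) = -5.1352
Step 2: Compute augmented objective.
t*f(x) = 1.54*7.87 = 12.1198
Total = 12.1198 - 5.1352 = 6.9846


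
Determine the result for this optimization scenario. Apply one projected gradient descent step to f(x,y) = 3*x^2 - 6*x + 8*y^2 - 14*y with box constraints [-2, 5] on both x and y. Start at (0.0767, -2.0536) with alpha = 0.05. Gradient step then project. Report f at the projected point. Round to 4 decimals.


Step 1: Compute gradient at (0.0767, -2.0536).
grad_x = 2*3*0.0767 - 6 = -5.5398
grad_y = 2*8*-2.0536 - 14 = -46.8576
Step 2: Gradient step.
x_raw = 0.0767 - 0.05*-5.5398 = 0.3537
y_raw = -2.0536 - 0.05*-46.8576 = 0.2893
Step 3: Project onto [-2, 5].
x_proj = clip(0.3537) = 0.3537
y_proj = clip(0.2893) = 0.2893
Step 4: Evaluate f.
f(0.3537, 0.2893) = -5.1273


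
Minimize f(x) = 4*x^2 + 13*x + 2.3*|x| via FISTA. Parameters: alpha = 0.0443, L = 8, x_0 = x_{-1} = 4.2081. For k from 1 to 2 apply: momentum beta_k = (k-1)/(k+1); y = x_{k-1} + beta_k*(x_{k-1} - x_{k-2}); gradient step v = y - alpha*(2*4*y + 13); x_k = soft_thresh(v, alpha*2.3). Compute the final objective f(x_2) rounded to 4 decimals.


FISTA on f(x) = 4*x^2 + 13*x + 2.3*|x|
L = 8, alpha = 0.0443
Iteration 1: beta = 0.0, y = 4.2081 + 0.0*(4.2081 - 4.2081) = 4.2081
  grad(y) = 46.6648, v = y - alpha*grad = 2.1408
  prox(v) = soft_thresh(2.1408, 0.1019) = 2.039
Iteration 2: beta = 0.3333, y = 2.039 + 0.3333*(2.039 - 4.2081) = 1.3159
  grad(y) = 23.5273, v = y - alpha*grad = 0.2737
  prox(v) = soft_thresh(0.2737, 0.1019) = 0.1718
f(x_2) = 4*0.1718^2 + 13*0.1718 + 2.3*|0.1718| = 2.746


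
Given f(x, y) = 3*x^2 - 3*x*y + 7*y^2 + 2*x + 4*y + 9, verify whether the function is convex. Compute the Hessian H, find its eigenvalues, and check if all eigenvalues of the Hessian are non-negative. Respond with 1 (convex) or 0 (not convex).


The Hessian of f(x,y) = 3*x^2 - 3*x*y + 7*y^2 + 2*x + 4*y + 9 is:
H = [[6, -3], [-3, 14]]
Trace = 6 + 14 = 20
Determinant = 6*14 - (-3)^2 = 75
Discriminant = (20)^2 - 4*75 = 100.0
Eigenvalues: lambda_1 = 5.0, lambda_2 = 15.0
The function is convex.

1


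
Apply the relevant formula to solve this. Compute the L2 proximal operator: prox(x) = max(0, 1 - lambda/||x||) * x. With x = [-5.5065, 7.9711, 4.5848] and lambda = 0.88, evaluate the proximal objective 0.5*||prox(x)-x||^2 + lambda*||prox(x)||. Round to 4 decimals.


Step 1: Compute ||x||.
||x|| = 10.7182
Step 2: Compute scaling factor.
scale = max(0, 1 - 0.88/10.7182) = 0.9179
Step 3: prox(x) = [-5.0544, 7.3166, 4.2084]
||prox(x)|| = 9.8382
Step 4: Proximal objective.
0.5*||prox-x||^2 = 0.3872
lambda*||prox|| = 8.6576
Total = 9.0448


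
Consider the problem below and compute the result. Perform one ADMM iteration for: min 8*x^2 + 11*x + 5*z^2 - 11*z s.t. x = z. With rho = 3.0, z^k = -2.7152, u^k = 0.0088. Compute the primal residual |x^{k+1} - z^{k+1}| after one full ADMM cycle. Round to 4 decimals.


ADMM iteration with rho = 3.0, z^k = -2.7152, u^k = 0.0088
Step 1: x-update.
Minimize 8*x^2 + 11*x + (3.0/2)*(x + 2.7152 + 0.0088)^2
FOC: (2*8 + 3.0)*x = -11 + 3.0*(-2.7152 - 0.0088)
x^{k+1} = -1.0091
Step 2: z-update.
Minimize 5*z^2 - 11*z + (3.0/2)*(-1.0091 - z + 0.0088)^2
FOC: (2*5 + 3.0)*z = 11 + 3.0*(-1.0091 + 0.0088)
z^{k+1} = 0.6153
Step 3: u-update.
u^{k+1} = 0.0088 - 1.0091 - 0.6153 = -1.6156
Step 4: Primal residual = |-1.0091 - 0.6153| = 1.6244


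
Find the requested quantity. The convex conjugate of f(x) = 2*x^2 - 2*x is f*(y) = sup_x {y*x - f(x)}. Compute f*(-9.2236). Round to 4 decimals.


f*(y) = sup_x {y*x - a*x^2 - b*x} = sup_x {(y-b)*x - a*x^2}
FOC: (y - b) - 2a*x = 0 => x* = (y - b)/(2a)
x* = (-9.2236 + 2)/(2*2) = -1.8059
f*(-9.2236) = (y-b)^2/(4a) = (-9.2236 + 2)^2/(4*2)
= 52.1804/8 = 6.5225


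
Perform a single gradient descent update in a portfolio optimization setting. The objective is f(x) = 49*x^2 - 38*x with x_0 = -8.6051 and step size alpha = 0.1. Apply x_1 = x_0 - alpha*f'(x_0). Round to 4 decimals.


We compute the gradient at x_0 and apply the update.
f'(x) = 98*x - 38
f'(-8.6051) = 98*-8.6051 - 38 = -881.2998
x_1 = -8.6051 - 0.1*-881.2998 = 79.5249


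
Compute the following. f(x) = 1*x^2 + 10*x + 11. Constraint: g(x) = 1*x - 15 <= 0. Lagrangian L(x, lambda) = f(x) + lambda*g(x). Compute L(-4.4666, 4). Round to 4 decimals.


Step 1: Evaluate f(x).
f(-4.4666) = 1*(-4.4666)^2 + 10*(-4.4666) + 11 = -13.7155
Step 2: Evaluate g(x).
g(-4.4666) = 1*-4.4666 - 15 = -19.4666
Step 3: Compute Lagrangian.
L = -13.7155 + 4*-19.4666 = -91.5819


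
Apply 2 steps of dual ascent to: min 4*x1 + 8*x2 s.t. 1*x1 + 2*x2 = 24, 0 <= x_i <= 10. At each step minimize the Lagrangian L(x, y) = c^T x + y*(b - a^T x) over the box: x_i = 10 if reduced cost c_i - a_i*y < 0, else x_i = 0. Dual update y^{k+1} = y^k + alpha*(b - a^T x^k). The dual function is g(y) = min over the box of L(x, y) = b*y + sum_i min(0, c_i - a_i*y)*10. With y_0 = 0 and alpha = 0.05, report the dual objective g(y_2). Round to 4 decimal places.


Dual ascent for LP: min 4*x1 + 8*x2, 1*x1 + 2*x2 = 24, 0 <= x_i <= 10
Step 1: y^k = 0.0, reduced costs: (4.0, 8.0)
  x^k = (0.0, 0.0), subgradient = b - a^T x = 24.0
  y^{k+1} = 0.0 + 0.05*24.0 = 1.2
Step 2: y^k = 1.2, reduced costs: (2.8, 5.6)
  x^k = (0.0, 0.0), subgradient = b - a^T x = 24.0
  y^{k+1} = 1.2 + 0.05*24.0 = 2.4
Dual objective at y_2 = 2.4: reduced costs (1.6, 3.2), box minimizer x = (0.0, 0.0)
g(y_2) = b*y + (c1 - a1*y)*x1 + (c2 - a2*y)*x2 = 24*2.4 + 1.6*0.0 + 3.2*0.0 = 57.6 + 0.0 + 0.0 = 57.6


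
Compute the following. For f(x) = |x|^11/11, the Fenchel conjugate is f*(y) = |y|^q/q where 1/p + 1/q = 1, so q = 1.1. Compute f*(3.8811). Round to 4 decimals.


The conjugate exponent q satisfies 1/p + 1/q = 1.
p = 11, so q = 11/(11 - 1) = 1.1
|y|^q = 3.8811^1.1 = 4.4448
f*(3.8811) = 4.4448 / 1.1 = 4.0407


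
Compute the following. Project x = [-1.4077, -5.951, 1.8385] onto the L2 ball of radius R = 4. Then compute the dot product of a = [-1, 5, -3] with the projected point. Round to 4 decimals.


Step 1: Compute ||x|| (intermediates to 6 decimals).
||x|| = sqrt((-1.4077)^2 + (-5.951)^2 + 1.8385^2) = 6.385617
Step 2: Project.
Since ||x|| > R, scale = R/||x|| = 4/6.385617 = 0.626408, proj(x) = scale * x
proj(x) = [-0.881795, -3.727754, 1.151651]
Step 3: Dot product.
a^T * proj(x) = -1*(-0.881795) + 5*(-3.727754) - 3*1.151651 = -21.2119


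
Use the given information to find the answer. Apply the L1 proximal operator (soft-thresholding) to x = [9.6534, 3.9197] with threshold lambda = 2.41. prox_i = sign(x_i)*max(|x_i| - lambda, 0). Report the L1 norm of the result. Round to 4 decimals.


Soft-thresholding with lambda = 2.41:
prox(9.6534) = sign(9.6534)*max(|9.6534| - 2.41, 0) = 7.2434
prox(3.9197) = sign(3.9197)*max(|3.9197| - 2.41, 0) = 1.5097
prox(x) = [7.2434, 1.5097]
||prox(x)||_1 = 7.2434 + 1.5097 = 8.7531


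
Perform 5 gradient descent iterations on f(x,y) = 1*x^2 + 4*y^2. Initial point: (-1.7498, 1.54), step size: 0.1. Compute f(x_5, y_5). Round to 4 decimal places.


Gradient descent on f(x,y) = 1*x^2 + 4*y^2.
Starting point: (-1.7498, 1.54), alpha = 0.1
Step 1: grad_x = 2*1*-1.7498 = -3.4996, grad_y = 2*4*1.54 = 12.32
  x_1 = -1.7498 - 0.1*-3.4996 = -1.3998
  y_1 = 1.54 - 0.1*12.32 = 0.308
Step 2: grad_x = 2*1*-1.3998 = -2.7997, grad_y = 2*4*0.308 = 2.464
  x_2 = -1.3998 - 0.1*-2.7997 = -1.1199
  y_2 = 0.308 - 0.1*2.464 = 0.0616
Step 3: grad_x = 2*1*-1.1199 = -2.2397, grad_y = 2*4*0.0616 = 0.4928
  x_3 = -1.1199 - 0.1*-2.2397 = -0.8959
  y_3 = 0.0616 - 0.1*0.4928 = 0.0123
Step 4: grad_x = 2*1*-0.8959 = -1.7918, grad_y = 2*4*0.0123 = 0.0986
  x_4 = -0.8959 - 0.1*-1.7918 = -0.7167
  y_4 = 0.0123 - 0.1*0.0986 = 0.0025
Step 5: grad_x = 2*1*-0.7167 = -1.4334, grad_y = 2*4*0.0025 = 0.0197
  x_5 = -0.7167 - 0.1*-1.4334 = -0.5734
  y_5 = 0.0025 - 0.1*0.0197 = 0.0005
f(-0.5734, 0.0005) = 1*(-0.5734)^2 + 4*0.0005^2 = 0.3288


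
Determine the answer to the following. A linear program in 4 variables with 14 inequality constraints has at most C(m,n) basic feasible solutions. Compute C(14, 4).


Each vertex corresponds to some choice of n active constraints out of m, so the number of vertices is at most C(m, n) = m! / (n!(m-n)!).
m = 14, n = 4
Numerator: 14 * 13 * 12 * 11
Denominator: 4! = 24
C(14, 4) = 1001


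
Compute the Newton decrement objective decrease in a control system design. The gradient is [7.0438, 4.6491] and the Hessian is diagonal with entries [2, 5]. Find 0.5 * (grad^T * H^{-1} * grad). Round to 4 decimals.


Step 1: H is diagonal, so H^(-1) * g = [3.5219, 0.9298].
Step 2: g^T H^(-1) g = sum_i g_i^2 / H_ii
  = (7.0438)^2/2 + (4.6491)^2/5
  = 24.8076 + 4.3228 = 29.1304
Step 3: Objective decrease = 0.5 * g^T H^(-1) g = 14.5652


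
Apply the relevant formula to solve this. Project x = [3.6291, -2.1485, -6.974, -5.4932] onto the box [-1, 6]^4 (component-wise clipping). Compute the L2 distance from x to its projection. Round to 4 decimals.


Project each component onto [-1, 6].
clip(3.6291) = 3.6291, clip(-2.1485) = -1.0, clip(-6.974) = -1.0, clip(-5.4932) = -1.0
Projection = [3.6291, -1.0, -1.0, -1.0]
Squared diffs: [0.0, 1.3191, 35.6887, 20.1888]
Distance = sqrt(57.1966) = 7.5628


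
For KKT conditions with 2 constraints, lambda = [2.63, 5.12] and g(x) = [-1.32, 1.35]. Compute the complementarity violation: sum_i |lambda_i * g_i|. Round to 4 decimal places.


KKT complementary slackness check:
lambda_1 * g_1 = 2.63 * -1.32 = -3.4716
lambda_2 * g_2 = 5.12 * 1.35 = 6.912
Total violation = 3.4716 + 6.912 = 10.3836


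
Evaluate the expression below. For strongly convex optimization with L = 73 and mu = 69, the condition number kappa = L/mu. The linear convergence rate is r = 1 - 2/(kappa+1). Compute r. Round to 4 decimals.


Step 1: Compute the condition number.
kappa = L/mu = 73/69 = 1.058
Step 2: Compute the convergence rate.
r = 1 - 2/(kappa + 1) = 1 - 2*mu/(L + mu) = (L - mu)/(L + mu) = 4/142 = 0.0282


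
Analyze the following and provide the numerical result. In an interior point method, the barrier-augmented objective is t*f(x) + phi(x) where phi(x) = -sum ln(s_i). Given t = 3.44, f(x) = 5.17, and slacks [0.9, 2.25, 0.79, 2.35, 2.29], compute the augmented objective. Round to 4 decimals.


Step 1: Compute log-barrier.
ln values: [-0.1054, 0.8109, -0.2357, 0.8544, 0.8286]
phi = -(-0.1054 + 0.8109 - 0.2357 + 0.8544 + 0.8286) = -2.1528
Step 2: Compute augmented objective.
t*f(x) = 3.44*5.17 = 17.7848
Total = 17.7848 - 2.1528 = 15.632


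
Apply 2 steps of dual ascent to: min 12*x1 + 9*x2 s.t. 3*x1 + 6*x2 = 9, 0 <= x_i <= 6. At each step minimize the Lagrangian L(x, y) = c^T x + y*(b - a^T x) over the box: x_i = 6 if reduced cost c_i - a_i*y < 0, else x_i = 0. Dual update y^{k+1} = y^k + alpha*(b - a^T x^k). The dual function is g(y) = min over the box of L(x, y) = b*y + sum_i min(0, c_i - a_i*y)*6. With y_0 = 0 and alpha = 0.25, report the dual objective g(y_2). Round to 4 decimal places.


Dual ascent for LP: min 12*x1 + 9*x2, 3*x1 + 6*x2 = 9, 0 <= x_i <= 6
Step 1: y^k = 0.0, reduced costs: (12.0, 9.0)
  x^k = (0.0, 0.0), subgradient = b - a^T x = 9.0
  y^{k+1} = 0.0 + 0.25*9.0 = 2.25
Step 2: y^k = 2.25, reduced costs: (5.25, -4.5)
  x^k = (0.0, 6.0), subgradient = b - a^T x = -27.0
  y^{k+1} = 2.25 + 0.25*-27.0 = -4.5
Dual objective at y_2 = -4.5: reduced costs (25.5, 36.0), box minimizer x = (0.0, 0.0)
g(y_2) = b*y + (c1 - a1*y)*x1 + (c2 - a2*y)*x2 = 9*(-4.5) + 25.5*0.0 + 36.0*0.0 = -40.5 + 0.0 + 0.0 = -40.5


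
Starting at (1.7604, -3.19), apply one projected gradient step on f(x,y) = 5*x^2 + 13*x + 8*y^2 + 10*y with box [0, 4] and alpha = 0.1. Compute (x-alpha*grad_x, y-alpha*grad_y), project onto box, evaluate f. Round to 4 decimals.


Step 1: Compute gradient at (1.7604, -3.19).
grad_x = 2*5*1.7604 + 13 = 30.604
grad_y = 2*8*-3.19 + 10 = -41.04
Step 2: Gradient step.
x_raw = 1.7604 - 0.1*30.604 = -1.3
y_raw = -3.19 - 0.1*-41.04 = 0.914
Step 3: Project onto [0, 4].
x_proj = clip(-1.3) = 0.0
y_proj = clip(0.914) = 0.914
Step 4: Evaluate f.
f(0.0, 0.914) = 15.8232


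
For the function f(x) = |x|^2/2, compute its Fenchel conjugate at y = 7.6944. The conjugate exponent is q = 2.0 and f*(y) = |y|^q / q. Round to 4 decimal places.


The conjugate exponent q satisfies 1/p + 1/q = 1.
p = 2, so q = 2/(2 - 1) = 2.0
|y|^q = 7.6944^2.0 = 59.2038
f*(7.6944) = 59.2038 / 2.0 = 29.6019


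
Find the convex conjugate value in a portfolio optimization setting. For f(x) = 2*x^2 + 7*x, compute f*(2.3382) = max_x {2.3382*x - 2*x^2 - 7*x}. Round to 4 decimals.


f*(y) = sup_x {y*x - a*x^2 - b*x} = sup_x {(y-b)*x - a*x^2}
FOC: (y - b) - 2a*x = 0 => x* = (y - b)/(2a)
x* = (2.3382 - 7)/(2*2) = -1.1655
f*(2.3382) = (y-b)^2/(4a) = (2.3382 - 7)^2/(4*2)
= 21.7324/8 = 2.7165


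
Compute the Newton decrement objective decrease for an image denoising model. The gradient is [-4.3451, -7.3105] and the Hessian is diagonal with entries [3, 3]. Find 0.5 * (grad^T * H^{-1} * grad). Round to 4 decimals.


Step 1: H is diagonal, so H^(-1) * g = [-1.4484, -2.4368].
Step 2: g^T H^(-1) g = sum_i g_i^2 / H_ii
  = (-4.3451)^2/3 + (-7.3105)^2/3
  = 6.2933 + 17.8145 = 24.1078
Step 3: Objective decrease = 0.5 * g^T H^(-1) g = 12.0539


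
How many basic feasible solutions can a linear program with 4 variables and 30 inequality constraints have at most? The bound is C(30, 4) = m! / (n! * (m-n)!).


Each vertex corresponds to some choice of n active constraints out of m, so the number of vertices is at most C(m, n) = m! / (n!(m-n)!).
m = 30, n = 4
Numerator: 30 * 29 * 28 * 27
Denominator: 4! = 24
C(30, 4) = 27405


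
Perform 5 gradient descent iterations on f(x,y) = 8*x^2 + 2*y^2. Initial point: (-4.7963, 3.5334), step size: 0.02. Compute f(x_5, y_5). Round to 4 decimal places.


Gradient descent on f(x,y) = 8*x^2 + 2*y^2.
Starting point: (-4.7963, 3.5334), alpha = 0.02
Step 1: grad_x = 2*8*-4.7963 = -76.7408, grad_y = 2*2*3.5334 = 14.1336
  x_1 = -4.7963 - 0.02*-76.7408 = -3.2615
  y_1 = 3.5334 - 0.02*14.1336 = 3.2507
Step 2: grad_x = 2*8*-3.2615 = -52.1837, grad_y = 2*2*3.2507 = 13.0029
  x_2 = -3.2615 - 0.02*-52.1837 = -2.2178
  y_2 = 3.2507 - 0.02*13.0029 = 2.9907
Step 3: grad_x = 2*8*-2.2178 = -35.4849, grad_y = 2*2*2.9907 = 11.9627
  x_3 = -2.2178 - 0.02*-35.4849 = -1.5081
  y_3 = 2.9907 - 0.02*11.9627 = 2.7514
Step 4: grad_x = 2*8*-1.5081 = -24.1298, grad_y = 2*2*2.7514 = 11.0057
  x_4 = -1.5081 - 0.02*-24.1298 = -1.0255
  y_4 = 2.7514 - 0.02*11.0057 = 2.5313
Step 5: grad_x = 2*8*-1.0255 = -16.4082, grad_y = 2*2*2.5313 = 10.1252
  x_5 = -1.0255 - 0.02*-16.4082 = -0.6974
  y_5 = 2.5313 - 0.02*10.1252 = 2.3288
f(-0.6974, 2.3288) = 8*(-0.6974)^2 + 2*2.3288^2 = 14.737


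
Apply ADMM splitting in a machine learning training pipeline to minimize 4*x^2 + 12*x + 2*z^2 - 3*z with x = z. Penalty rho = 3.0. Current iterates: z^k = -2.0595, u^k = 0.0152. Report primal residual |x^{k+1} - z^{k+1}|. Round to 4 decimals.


ADMM iteration with rho = 3.0, z^k = -2.0595, u^k = 0.0152
Step 1: x-update.
Minimize 4*x^2 + 12*x + (3.0/2)*(x + 2.0595 + 0.0152)^2
FOC: (2*4 + 3.0)*x = -12 + 3.0*(-2.0595 - 0.0152)
x^{k+1} = -1.6567
Step 2: z-update.
Minimize 2*z^2 - 3*z + (3.0/2)*(-1.6567 - z + 0.0152)^2
FOC: (2*2 + 3.0)*z = 3 + 3.0*(-1.6567 + 0.0152)
z^{k+1} = -0.2749
Step 3: u-update.
u^{k+1} = 0.0152 - 1.6567 + 0.2749 = -1.3666
Step 4: Primal residual = |-1.6567 + 0.2749| = 1.3818


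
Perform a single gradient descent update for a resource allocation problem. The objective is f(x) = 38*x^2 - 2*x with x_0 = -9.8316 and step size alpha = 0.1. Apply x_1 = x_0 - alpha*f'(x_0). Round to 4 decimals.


We compute the gradient at x_0 and apply the update.
f'(x) = 76*x - 2
f'(-9.8316) = 76*-9.8316 - 2 = -749.2016
x_1 = -9.8316 - 0.1*-749.2016 = 65.0886


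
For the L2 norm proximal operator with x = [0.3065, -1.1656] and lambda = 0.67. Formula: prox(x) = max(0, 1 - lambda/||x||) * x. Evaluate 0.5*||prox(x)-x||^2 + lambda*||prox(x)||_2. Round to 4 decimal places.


Step 1: Compute ||x||.
||x|| = 1.2052
Step 2: Compute scaling factor.
scale = max(0, 1 - 0.67/1.2052) = 0.4441
Step 3: prox(x) = [0.1361, -0.5176]
||prox(x)|| = 0.5352
Step 4: Proximal objective.
0.5*||prox-x||^2 = 0.2245
lambda*||prox|| = 0.3586
Total = 0.5831


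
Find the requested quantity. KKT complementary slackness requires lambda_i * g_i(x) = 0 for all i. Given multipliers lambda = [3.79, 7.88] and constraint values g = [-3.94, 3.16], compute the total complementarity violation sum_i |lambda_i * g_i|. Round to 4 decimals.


KKT complementary slackness check:
lambda_1 * g_1 = 3.79 * -3.94 = -14.9326
lambda_2 * g_2 = 7.88 * 3.16 = 24.9008
Total violation = 14.9326 + 24.9008 = 39.8334


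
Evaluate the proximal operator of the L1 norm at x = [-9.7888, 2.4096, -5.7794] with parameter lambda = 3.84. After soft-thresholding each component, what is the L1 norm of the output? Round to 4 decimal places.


Soft-thresholding with lambda = 3.84:
prox(-9.7888) = sign(-9.7888)*max(|-9.7888| - 3.84, 0) = -5.9488
prox(2.4096) = sign(2.4096)*max(|2.4096| - 3.84, 0) = 0.0
prox(-5.7794) = sign(-5.7794)*max(|-5.7794| - 3.84, 0) = -1.9394
prox(x) = [-5.9488, 0.0, -1.9394]
||prox(x)||_1 = 5.9488 + 0.0 + 1.9394 = 7.8882


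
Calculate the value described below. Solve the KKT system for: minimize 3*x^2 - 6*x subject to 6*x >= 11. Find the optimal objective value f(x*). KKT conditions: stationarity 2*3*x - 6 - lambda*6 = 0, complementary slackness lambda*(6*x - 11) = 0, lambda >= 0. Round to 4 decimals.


Step 1: Try lambda = 0 (constraint inactive).
x_unc = 6/(2*3) = 1.0
Check: 6*1.0 = 6.0 < 11 -- violated!
Step 2: Constraint must be active: 6*x = 11
x* = 11/6 = 1.8333 (rounded; the exact value 11/6 is used below)
lambda = (2*3*(11/6) - 6)/6 = 0.8333
Step 3: Compute optimal value.
f(x*) = 3*(11/6)^2 - 6*(11/6) = -0.9167


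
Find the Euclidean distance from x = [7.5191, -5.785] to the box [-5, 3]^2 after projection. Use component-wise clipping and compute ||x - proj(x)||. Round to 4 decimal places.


Project each component onto [-5, 3].
clip(7.5191) = 3.0, clip(-5.785) = -5.0
Projection = [3.0, -5.0]
Squared diffs: [20.4223, 0.6162]
Distance = sqrt(21.0385) = 4.5868


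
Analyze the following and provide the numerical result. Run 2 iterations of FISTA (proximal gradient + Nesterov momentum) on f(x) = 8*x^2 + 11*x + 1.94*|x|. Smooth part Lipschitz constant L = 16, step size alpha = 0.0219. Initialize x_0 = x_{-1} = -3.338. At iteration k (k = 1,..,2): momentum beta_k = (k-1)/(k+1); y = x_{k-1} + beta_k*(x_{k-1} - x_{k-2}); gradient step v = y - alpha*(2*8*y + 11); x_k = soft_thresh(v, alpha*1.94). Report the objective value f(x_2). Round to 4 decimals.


FISTA on f(x) = 8*x^2 + 11*x + 1.94*|x|
L = 16, alpha = 0.0219
Iteration 1: beta = 0.0, y = -3.338 + 0.0*(-3.338 + 3.338) = -3.338
  grad(y) = -42.408, v = y - alpha*grad = -2.4093
  prox(v) = soft_thresh(-2.4093, 0.0425) = -2.3668
Iteration 2: beta = 0.3333, y = -2.3668 + 0.3333*(-2.3668 + 3.338) = -2.043
  grad(y) = -21.6886, v = y - alpha*grad = -1.5681
  prox(v) = soft_thresh(-1.5681, 0.0425) = -1.5256
f(x_2) = 8*(-1.5256)^2 + 11*(-1.5256) + 1.94*|-1.5256| = 4.7973


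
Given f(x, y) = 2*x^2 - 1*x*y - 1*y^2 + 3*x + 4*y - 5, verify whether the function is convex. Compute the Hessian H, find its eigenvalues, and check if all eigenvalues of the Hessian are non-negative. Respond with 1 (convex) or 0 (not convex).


The Hessian of f(x,y) = 2*x^2 - 1*x*y - 1*y^2 + 3*x + 4*y - 5 is:
H = [[4, -1], [-1, -2]]
Trace = 4 - 2 = 2
Determinant = 4*-2 - (-1)^2 = -9
Discriminant = (2)^2 - 4*-9 = 40.0
Eigenvalues: lambda_1 = -2.1623, lambda_2 = 4.1623
The function is not convex.

0


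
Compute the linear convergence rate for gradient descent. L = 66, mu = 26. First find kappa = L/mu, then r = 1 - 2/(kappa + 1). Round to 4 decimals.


Step 1: Compute the condition number.
kappa = L/mu = 66/26 = 2.5385
Step 2: Compute the convergence rate.
r = 1 - 2/(kappa + 1) = 1 - 2*mu/(L + mu) = (L - mu)/(L + mu) = 40/92 = 0.4348


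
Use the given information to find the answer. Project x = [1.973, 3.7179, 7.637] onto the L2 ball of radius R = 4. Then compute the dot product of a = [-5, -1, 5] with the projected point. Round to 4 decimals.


Step 1: Compute ||x|| (intermediates to 6 decimals).
||x|| = sqrt(1.973^2 + 3.7179^2 + 7.637^2) = 8.72005
Step 2: Project.
Since ||x|| > R, scale = R/||x|| = 4/8.72005 = 0.458713, proj(x) = scale * x
proj(x) = [0.905041, 1.705449, 3.503191]
Step 3: Dot product.
a^T * proj(x) = -5*0.905041 - 1*1.705449 + 5*3.503191 = 11.2853


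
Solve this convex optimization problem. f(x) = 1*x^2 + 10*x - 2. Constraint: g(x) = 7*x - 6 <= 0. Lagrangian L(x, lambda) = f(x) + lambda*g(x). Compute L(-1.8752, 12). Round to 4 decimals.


Step 1: Evaluate f(x).
f(-1.8752) = 1*(-1.8752)^2 + 10*(-1.8752) - 2 = -17.2356
Step 2: Evaluate g(x).
g(-1.8752) = 7*-1.8752 - 6 = -19.1264
Step 3: Compute Lagrangian.
L = -17.2356 + 12*-19.1264 = -246.7524


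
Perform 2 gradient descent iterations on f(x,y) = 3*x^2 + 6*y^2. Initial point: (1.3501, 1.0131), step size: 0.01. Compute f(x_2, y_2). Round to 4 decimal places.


Gradient descent on f(x,y) = 3*x^2 + 6*y^2.
Starting point: (1.3501, 1.0131), alpha = 0.01
Step 1: grad_x = 2*3*1.3501 = 8.1006, grad_y = 2*6*1.0131 = 12.1572
  x_1 = 1.3501 - 0.01*8.1006 = 1.2691
  y_1 = 1.0131 - 0.01*12.1572 = 0.8915
Step 2: grad_x = 2*3*1.2691 = 7.6146, grad_y = 2*6*0.8915 = 10.6983
  x_2 = 1.2691 - 0.01*7.6146 = 1.1929
  y_2 = 0.8915 - 0.01*10.6983 = 0.7845
f(1.1929, 0.7845) = 3*1.1929^2 + 6*0.7845^2 = 7.9624


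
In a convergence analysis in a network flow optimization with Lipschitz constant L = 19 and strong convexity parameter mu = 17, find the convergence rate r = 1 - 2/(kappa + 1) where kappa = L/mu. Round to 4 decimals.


Step 1: Compute the condition number.
kappa = L/mu = 19/17 = 1.1176
Step 2: Compute the convergence rate.
r = 1 - 2/(kappa + 1) = 1 - 2*mu/(L + mu) = (L - mu)/(L + mu) = 2/36 = 0.0556


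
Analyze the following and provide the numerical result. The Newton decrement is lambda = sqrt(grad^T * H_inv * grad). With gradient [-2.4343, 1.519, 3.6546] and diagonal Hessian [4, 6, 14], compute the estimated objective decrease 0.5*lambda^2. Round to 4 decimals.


Step 1: H is diagonal, so H^(-1) * g = [-0.6086, 0.2532, 0.261].
Step 2: g^T H^(-1) g = sum_i g_i^2 / H_ii
  = (-2.4343)^2/4 + (1.519)^2/6 + (3.6546)^2/14
  = 1.4815 + 0.3846 + 0.954 = 2.82
Step 3: Objective decrease = 0.5 * g^T H^(-1) g = 1.41


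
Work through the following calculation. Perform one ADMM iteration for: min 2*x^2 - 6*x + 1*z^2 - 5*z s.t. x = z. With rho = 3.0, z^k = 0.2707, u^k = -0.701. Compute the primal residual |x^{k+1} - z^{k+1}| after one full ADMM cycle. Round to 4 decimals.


ADMM iteration with rho = 3.0, z^k = 0.2707, u^k = -0.701
Step 1: x-update.
Minimize 2*x^2 - 6*x + (3.0/2)*(x - 0.2707 - 0.701)^2
FOC: (2*2 + 3.0)*x = 6 + 3.0*(0.2707 + 0.701)
x^{k+1} = 1.2736
Step 2: z-update.
Minimize 1*z^2 - 5*z + (3.0/2)*(1.2736 - z - 0.701)^2
FOC: (2*1 + 3.0)*z = 5 + 3.0*(1.2736 - 0.701)
z^{k+1} = 1.3436
Step 3: u-update.
u^{k+1} = -0.701 + 1.2736 - 1.3436 = -0.771
Step 4: Primal residual = |1.2736 - 1.3436| = 0.07


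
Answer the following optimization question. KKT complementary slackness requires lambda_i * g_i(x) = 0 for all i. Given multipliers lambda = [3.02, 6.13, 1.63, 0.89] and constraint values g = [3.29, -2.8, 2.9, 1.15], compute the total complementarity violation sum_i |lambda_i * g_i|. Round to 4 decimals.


KKT complementary slackness check:
lambda_1 * g_1 = 3.02 * 3.29 = 9.9358
lambda_2 * g_2 = 6.13 * -2.8 = -17.164
lambda_3 * g_3 = 1.63 * 2.9 = 4.727
lambda_4 * g_4 = 0.89 * 1.15 = 1.0235
Total violation = 9.9358 + 17.164 + 4.727 + 1.0235 = 32.8503


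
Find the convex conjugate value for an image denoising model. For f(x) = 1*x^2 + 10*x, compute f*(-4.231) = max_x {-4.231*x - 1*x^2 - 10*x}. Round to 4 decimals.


f*(y) = sup_x {y*x - a*x^2 - b*x} = sup_x {(y-b)*x - a*x^2}
FOC: (y - b) - 2a*x = 0 => x* = (y - b)/(2a)
x* = (-4.231 - 10)/(2*1) = -7.1155
f*(-4.231) = (y-b)^2/(4a) = (-4.231 - 10)^2/(4*1)
= 202.5214/4 = 50.6303


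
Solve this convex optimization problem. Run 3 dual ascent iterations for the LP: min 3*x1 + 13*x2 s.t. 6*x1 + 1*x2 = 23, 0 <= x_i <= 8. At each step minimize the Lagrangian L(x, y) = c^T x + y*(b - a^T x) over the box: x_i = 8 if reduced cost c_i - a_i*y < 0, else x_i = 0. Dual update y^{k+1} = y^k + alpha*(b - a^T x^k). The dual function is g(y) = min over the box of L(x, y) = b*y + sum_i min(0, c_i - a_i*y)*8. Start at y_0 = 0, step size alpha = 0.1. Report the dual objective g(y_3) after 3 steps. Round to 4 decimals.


Dual ascent for LP: min 3*x1 + 13*x2, 6*x1 + 1*x2 = 23, 0 <= x_i <= 8
Step 1: y^k = 0.0, reduced costs: (3.0, 13.0)
  x^k = (0.0, 0.0), subgradient = b - a^T x = 23.0
  y^{k+1} = 0.0 + 0.1*23.0 = 2.3
Step 2: y^k = 2.3, reduced costs: (-10.8, 10.7)
  x^k = (8.0, 0.0), subgradient = b - a^T x = -25.0
  y^{k+1} = 2.3 + 0.1*-25.0 = -0.2
Step 3: y^k = -0.2, reduced costs: (4.2, 13.2)
  x^k = (0.0, 0.0), subgradient = b - a^T x = 23.0
  y^{k+1} = -0.2 + 0.1*23.0 = 2.1
Dual objective at y_3 = 2.1: reduced costs (-9.6, 10.9), box minimizer x = (8.0, 0.0)
g(y_3) = b*y + (c1 - a1*y)*x1 + (c2 - a2*y)*x2 = 23*2.1 + (-9.6)*8.0 + 10.9*0.0 = 48.3 - 76.8 + 0.0 = -28.5
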